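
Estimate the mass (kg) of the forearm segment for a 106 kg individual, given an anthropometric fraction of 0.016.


m_segment = body_mass * fraction
m_segment = 106 * 0.016
m_segment = 1.6960


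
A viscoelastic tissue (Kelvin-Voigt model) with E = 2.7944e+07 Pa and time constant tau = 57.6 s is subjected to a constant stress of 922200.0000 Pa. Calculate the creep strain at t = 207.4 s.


epsilon(t) = (sigma/E) * (1 - exp(-t/tau))
sigma/E = 922200.0000 / 2.7944e+07 = 0.0330
exp(-t/tau) = exp(-207.4 / 57.6) = 0.0273
epsilon = 0.0330 * (1 - 0.0273)
epsilon = 0.0321


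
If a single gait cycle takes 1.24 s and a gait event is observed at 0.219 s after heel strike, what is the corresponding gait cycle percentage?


pct = (event_time / cycle_time) * 100
pct = (0.219 / 1.24) * 100
ratio = 0.1766
pct = 17.6613


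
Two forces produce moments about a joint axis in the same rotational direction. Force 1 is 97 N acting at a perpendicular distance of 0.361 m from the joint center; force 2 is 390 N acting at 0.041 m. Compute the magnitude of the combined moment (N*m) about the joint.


M = F1 * d1 + F2 * d2
M = 97 * 0.361 + 390 * 0.041
M = 35.0170 + 15.9900
M = 51.0070


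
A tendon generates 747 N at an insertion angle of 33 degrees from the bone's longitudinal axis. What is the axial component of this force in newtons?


F_eff = F_tendon * cos(theta)
theta = 33 deg = 0.5760 rad
cos(theta) = 0.8387
F_eff = 747 * 0.8387
F_eff = 626.4869


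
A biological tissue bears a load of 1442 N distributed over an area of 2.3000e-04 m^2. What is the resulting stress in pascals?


stress = F / A
stress = 1442 / 2.3000e-04
stress = 6.2696e+06


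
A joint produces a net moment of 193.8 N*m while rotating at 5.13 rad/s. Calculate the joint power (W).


P = M * omega
P = 193.8 * 5.13
P = 994.1940


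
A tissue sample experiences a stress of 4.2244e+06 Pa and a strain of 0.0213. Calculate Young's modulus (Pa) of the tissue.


E = stress / strain
E = 4.2244e+06 / 0.0213
E = 1.9833e+08


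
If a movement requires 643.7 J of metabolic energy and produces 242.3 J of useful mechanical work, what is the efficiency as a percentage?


eta = (W_mech / E_meta) * 100
eta = (242.3 / 643.7) * 100
ratio = 0.3764
eta = 37.6418


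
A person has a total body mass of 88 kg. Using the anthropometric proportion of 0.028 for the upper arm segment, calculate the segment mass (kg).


m_segment = body_mass * fraction
m_segment = 88 * 0.028
m_segment = 2.4640


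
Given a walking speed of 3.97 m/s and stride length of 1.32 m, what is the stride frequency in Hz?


f = v / stride_length
f = 3.97 / 1.32
f = 3.0076


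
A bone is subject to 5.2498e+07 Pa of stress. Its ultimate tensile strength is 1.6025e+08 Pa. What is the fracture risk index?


FRI = applied / ultimate
FRI = 5.2498e+07 / 1.6025e+08
FRI = 0.3276


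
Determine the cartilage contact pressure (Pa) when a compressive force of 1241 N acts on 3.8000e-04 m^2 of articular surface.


P = F / A
P = 1241 / 3.8000e-04
P = 3.2658e+06


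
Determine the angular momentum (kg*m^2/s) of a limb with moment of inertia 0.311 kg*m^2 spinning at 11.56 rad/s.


L = I * omega
L = 0.311 * 11.56
L = 3.5952


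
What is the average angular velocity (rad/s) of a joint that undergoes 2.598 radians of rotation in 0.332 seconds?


omega = delta_theta / delta_t
omega = 2.598 / 0.332
omega = 7.8253


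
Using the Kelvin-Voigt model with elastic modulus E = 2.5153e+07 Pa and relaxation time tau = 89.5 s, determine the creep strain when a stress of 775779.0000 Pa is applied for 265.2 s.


epsilon(t) = (sigma/E) * (1 - exp(-t/tau))
sigma/E = 775779.0000 / 2.5153e+07 = 0.0308
exp(-t/tau) = exp(-265.2 / 89.5) = 0.0517
epsilon = 0.0308 * (1 - 0.0517)
epsilon = 0.0292


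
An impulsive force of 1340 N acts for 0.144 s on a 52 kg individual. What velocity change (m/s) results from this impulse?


J = F * dt = 1340 * 0.144 = 192.9600 N*s
delta_v = J / m
delta_v = 192.9600 / 52
delta_v = 3.7108


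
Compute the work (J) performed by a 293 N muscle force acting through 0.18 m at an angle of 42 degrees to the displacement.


W = F * d * cos(theta)
theta = 42 deg = 0.7330 rad
cos(theta) = 0.7431
W = 293 * 0.18 * 0.7431
W = 39.1935


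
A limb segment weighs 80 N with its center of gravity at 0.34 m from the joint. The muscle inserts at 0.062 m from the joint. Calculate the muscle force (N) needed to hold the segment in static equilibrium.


F_muscle = W * d_load / d_muscle
F_muscle = 80 * 0.34 / 0.062
Numerator = 27.2000
F_muscle = 438.7097


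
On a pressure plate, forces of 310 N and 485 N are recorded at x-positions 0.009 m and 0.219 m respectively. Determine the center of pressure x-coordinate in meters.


COP_x = (F1*x1 + F2*x2) / (F1 + F2)
COP_x = (310*0.009 + 485*0.219) / (310 + 485)
Numerator = 109.0050
Denominator = 795
COP_x = 0.1371


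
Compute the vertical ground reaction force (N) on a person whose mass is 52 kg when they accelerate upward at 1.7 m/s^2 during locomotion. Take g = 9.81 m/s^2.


GRF = m * (g + a)
GRF = 52 * (9.81 + 1.7)
GRF = 52 * 11.5100
GRF = 598.5200


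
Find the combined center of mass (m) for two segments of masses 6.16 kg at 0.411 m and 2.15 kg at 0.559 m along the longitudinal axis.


COM = (m1*x1 + m2*x2) / (m1 + m2)
COM = (6.16*0.411 + 2.15*0.559) / (6.16 + 2.15)
Numerator = 3.7336
Denominator = 8.3100
COM = 0.4493


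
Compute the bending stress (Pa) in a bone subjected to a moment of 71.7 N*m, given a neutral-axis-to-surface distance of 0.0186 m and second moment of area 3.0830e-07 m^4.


sigma = M * c / I
sigma = 71.7 * 0.0186 / 3.0830e-07
M * c = 1.3336
sigma = 4.3257e+06


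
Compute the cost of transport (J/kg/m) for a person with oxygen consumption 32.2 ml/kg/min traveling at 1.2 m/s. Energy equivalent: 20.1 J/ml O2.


Power per kg = VO2 * 20.1 / 60
Power per kg = 32.2 * 20.1 / 60 = 10.7870 W/kg
Cost = power_per_kg / speed
Cost = 10.7870 / 1.2
Cost = 8.9892


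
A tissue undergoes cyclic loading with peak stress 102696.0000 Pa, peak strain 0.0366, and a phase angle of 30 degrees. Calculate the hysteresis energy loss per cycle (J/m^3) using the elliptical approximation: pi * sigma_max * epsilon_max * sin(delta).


E_loss = pi * sigma_max * epsilon_max * sin(delta)
delta = 30 deg = 0.5236 rad
sin(delta) = 0.5000
E_loss = pi * 102696.0000 * 0.0366 * 0.5000
E_loss = 5904.1107


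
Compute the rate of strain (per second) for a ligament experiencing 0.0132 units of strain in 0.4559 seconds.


strain_rate = delta_strain / delta_t
strain_rate = 0.0132 / 0.4559
strain_rate = 0.0290


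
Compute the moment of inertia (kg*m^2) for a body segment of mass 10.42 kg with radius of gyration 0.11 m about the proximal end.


I = m * k^2
I = 10.42 * 0.11^2
k^2 = 0.0121
I = 0.1261


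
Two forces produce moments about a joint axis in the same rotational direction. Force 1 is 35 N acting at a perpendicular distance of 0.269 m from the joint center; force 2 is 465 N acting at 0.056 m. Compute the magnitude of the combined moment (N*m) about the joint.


M = F1 * d1 + F2 * d2
M = 35 * 0.269 + 465 * 0.056
M = 9.4150 + 26.0400
M = 35.4550


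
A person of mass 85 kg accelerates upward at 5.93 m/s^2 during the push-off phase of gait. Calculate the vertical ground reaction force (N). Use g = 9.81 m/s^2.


GRF = m * (g + a)
GRF = 85 * (9.81 + 5.93)
GRF = 85 * 15.7400
GRF = 1337.9000


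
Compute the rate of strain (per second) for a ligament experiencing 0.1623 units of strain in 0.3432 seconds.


strain_rate = delta_strain / delta_t
strain_rate = 0.1623 / 0.3432
strain_rate = 0.4729


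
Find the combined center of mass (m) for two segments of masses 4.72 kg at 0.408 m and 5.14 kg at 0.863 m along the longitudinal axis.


COM = (m1*x1 + m2*x2) / (m1 + m2)
COM = (4.72*0.408 + 5.14*0.863) / (4.72 + 5.14)
Numerator = 6.3616
Denominator = 9.8600
COM = 0.6452


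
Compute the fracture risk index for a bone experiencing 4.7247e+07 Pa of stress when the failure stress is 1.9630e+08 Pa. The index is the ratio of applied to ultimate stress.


FRI = applied / ultimate
FRI = 4.7247e+07 / 1.9630e+08
FRI = 0.2407


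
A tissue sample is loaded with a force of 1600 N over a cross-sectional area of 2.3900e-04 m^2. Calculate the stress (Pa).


stress = F / A
stress = 1600 / 2.3900e-04
stress = 6.6946e+06


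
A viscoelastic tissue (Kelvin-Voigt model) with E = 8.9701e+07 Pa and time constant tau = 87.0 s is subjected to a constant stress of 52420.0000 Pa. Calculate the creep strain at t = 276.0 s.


epsilon(t) = (sigma/E) * (1 - exp(-t/tau))
sigma/E = 52420.0000 / 8.9701e+07 = 5.8439e-04
exp(-t/tau) = exp(-276.0 / 87.0) = 0.0419
epsilon = 5.8439e-04 * (1 - 0.0419)
epsilon = 5.5990e-04


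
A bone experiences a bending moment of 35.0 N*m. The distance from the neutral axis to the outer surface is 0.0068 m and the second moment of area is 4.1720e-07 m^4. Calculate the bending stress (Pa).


sigma = M * c / I
sigma = 35.0 * 0.0068 / 4.1720e-07
M * c = 0.2380
sigma = 570469.7987


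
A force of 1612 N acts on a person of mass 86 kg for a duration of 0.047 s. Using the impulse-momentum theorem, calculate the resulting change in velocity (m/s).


J = F * dt = 1612 * 0.047 = 75.7640 N*s
delta_v = J / m
delta_v = 75.7640 / 86
delta_v = 0.8810


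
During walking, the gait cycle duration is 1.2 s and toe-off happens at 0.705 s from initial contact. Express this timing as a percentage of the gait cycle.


pct = (event_time / cycle_time) * 100
pct = (0.705 / 1.2) * 100
ratio = 0.5875
pct = 58.7500


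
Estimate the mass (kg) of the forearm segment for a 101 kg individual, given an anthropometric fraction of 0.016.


m_segment = body_mass * fraction
m_segment = 101 * 0.016
m_segment = 1.6160


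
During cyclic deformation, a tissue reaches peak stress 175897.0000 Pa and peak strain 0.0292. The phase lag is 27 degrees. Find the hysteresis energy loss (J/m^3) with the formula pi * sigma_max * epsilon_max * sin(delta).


E_loss = pi * sigma_max * epsilon_max * sin(delta)
delta = 27 deg = 0.4712 rad
sin(delta) = 0.4540
E_loss = pi * 175897.0000 * 0.0292 * 0.4540
E_loss = 7325.5109


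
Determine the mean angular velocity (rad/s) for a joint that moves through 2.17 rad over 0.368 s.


omega = delta_theta / delta_t
omega = 2.17 / 0.368
omega = 5.8967


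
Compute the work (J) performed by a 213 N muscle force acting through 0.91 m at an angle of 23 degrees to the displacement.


W = F * d * cos(theta)
theta = 23 deg = 0.4014 rad
cos(theta) = 0.9205
W = 213 * 0.91 * 0.9205
W = 178.4215


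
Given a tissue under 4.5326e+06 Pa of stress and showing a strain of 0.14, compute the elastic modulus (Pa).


E = stress / strain
E = 4.5326e+06 / 0.14
E = 3.2376e+07


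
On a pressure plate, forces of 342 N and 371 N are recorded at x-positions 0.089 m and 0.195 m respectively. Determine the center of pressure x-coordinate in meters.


COP_x = (F1*x1 + F2*x2) / (F1 + F2)
COP_x = (342*0.089 + 371*0.195) / (342 + 371)
Numerator = 102.7830
Denominator = 713
COP_x = 0.1442


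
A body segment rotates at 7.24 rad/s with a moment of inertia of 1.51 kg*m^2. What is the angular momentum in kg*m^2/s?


L = I * omega
L = 1.51 * 7.24
L = 10.9324


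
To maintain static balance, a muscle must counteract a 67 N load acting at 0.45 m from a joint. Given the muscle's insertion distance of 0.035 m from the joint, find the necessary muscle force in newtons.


F_muscle = W * d_load / d_muscle
F_muscle = 67 * 0.45 / 0.035
Numerator = 30.1500
F_muscle = 861.4286


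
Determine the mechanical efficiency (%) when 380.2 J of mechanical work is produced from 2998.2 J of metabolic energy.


eta = (W_mech / E_meta) * 100
eta = (380.2 / 2998.2) * 100
ratio = 0.1268
eta = 12.6809


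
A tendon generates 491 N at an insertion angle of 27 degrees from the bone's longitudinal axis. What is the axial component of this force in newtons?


F_eff = F_tendon * cos(theta)
theta = 27 deg = 0.4712 rad
cos(theta) = 0.8910
F_eff = 491 * 0.8910
F_eff = 437.4842


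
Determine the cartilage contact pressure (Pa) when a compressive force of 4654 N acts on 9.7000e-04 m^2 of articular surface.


P = F / A
P = 4654 / 9.7000e-04
P = 4.7979e+06


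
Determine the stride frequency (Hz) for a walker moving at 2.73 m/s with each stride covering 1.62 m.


f = v / stride_length
f = 2.73 / 1.62
f = 1.6852


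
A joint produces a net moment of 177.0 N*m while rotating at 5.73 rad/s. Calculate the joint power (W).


P = M * omega
P = 177.0 * 5.73
P = 1014.2100


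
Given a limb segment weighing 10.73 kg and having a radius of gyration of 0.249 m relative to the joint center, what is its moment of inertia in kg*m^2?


I = m * k^2
I = 10.73 * 0.249^2
k^2 = 0.0620
I = 0.6653


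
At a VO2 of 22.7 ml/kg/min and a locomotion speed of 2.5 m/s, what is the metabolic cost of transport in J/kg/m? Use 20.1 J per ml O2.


Power per kg = VO2 * 20.1 / 60
Power per kg = 22.7 * 20.1 / 60 = 7.6045 W/kg
Cost = power_per_kg / speed
Cost = 7.6045 / 2.5
Cost = 3.0418


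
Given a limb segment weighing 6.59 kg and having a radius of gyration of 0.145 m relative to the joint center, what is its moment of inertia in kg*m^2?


I = m * k^2
I = 6.59 * 0.145^2
k^2 = 0.0210
I = 0.1386


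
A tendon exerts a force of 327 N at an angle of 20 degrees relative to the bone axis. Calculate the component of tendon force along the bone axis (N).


F_eff = F_tendon * cos(theta)
theta = 20 deg = 0.3491 rad
cos(theta) = 0.9397
F_eff = 327 * 0.9397
F_eff = 307.2795


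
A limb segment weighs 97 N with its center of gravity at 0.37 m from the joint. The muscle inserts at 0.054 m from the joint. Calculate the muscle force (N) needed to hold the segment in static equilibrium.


F_muscle = W * d_load / d_muscle
F_muscle = 97 * 0.37 / 0.054
Numerator = 35.8900
F_muscle = 664.6296


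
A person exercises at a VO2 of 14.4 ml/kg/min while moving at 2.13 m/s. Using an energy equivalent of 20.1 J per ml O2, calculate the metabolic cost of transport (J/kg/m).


Power per kg = VO2 * 20.1 / 60
Power per kg = 14.4 * 20.1 / 60 = 4.8240 W/kg
Cost = power_per_kg / speed
Cost = 4.8240 / 2.13
Cost = 2.2648


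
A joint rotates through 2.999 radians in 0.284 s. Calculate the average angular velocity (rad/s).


omega = delta_theta / delta_t
omega = 2.999 / 0.284
omega = 10.5599


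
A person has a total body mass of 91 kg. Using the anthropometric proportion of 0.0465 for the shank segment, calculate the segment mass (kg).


m_segment = body_mass * fraction
m_segment = 91 * 0.0465
m_segment = 4.2315


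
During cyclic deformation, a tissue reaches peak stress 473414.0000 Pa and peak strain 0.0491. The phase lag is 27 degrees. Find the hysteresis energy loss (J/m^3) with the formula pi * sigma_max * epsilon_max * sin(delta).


E_loss = pi * sigma_max * epsilon_max * sin(delta)
delta = 27 deg = 0.4712 rad
sin(delta) = 0.4540
E_loss = pi * 473414.0000 * 0.0491 * 0.4540
E_loss = 33152.7246


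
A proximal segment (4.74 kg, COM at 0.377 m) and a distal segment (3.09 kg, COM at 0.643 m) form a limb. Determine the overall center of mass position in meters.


COM = (m1*x1 + m2*x2) / (m1 + m2)
COM = (4.74*0.377 + 3.09*0.643) / (4.74 + 3.09)
Numerator = 3.7738
Denominator = 7.8300
COM = 0.4820


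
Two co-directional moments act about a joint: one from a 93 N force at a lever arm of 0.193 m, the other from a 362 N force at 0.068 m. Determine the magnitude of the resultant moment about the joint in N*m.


M = F1 * d1 + F2 * d2
M = 93 * 0.193 + 362 * 0.068
M = 17.9490 + 24.6160
M = 42.5650


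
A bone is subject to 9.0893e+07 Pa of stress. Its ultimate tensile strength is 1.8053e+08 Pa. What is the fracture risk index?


FRI = applied / ultimate
FRI = 9.0893e+07 / 1.8053e+08
FRI = 0.5035


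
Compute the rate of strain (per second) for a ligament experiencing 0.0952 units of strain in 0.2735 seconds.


strain_rate = delta_strain / delta_t
strain_rate = 0.0952 / 0.2735
strain_rate = 0.3481


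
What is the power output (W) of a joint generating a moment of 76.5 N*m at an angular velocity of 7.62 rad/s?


P = M * omega
P = 76.5 * 7.62
P = 582.9300


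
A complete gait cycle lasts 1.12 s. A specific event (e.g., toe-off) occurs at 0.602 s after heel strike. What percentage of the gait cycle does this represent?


pct = (event_time / cycle_time) * 100
pct = (0.602 / 1.12) * 100
ratio = 0.5375
pct = 53.7500


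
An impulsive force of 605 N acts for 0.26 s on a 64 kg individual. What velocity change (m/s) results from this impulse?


J = F * dt = 605 * 0.26 = 157.3000 N*s
delta_v = J / m
delta_v = 157.3000 / 64
delta_v = 2.4578


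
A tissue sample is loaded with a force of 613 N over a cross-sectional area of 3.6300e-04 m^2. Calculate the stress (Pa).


stress = F / A
stress = 613 / 3.6300e-04
stress = 1.6887e+06


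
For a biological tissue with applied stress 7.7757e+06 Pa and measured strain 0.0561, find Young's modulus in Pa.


E = stress / strain
E = 7.7757e+06 / 0.0561
E = 1.3860e+08


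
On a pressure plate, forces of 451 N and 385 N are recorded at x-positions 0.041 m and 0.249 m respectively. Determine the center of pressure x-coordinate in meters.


COP_x = (F1*x1 + F2*x2) / (F1 + F2)
COP_x = (451*0.041 + 385*0.249) / (451 + 385)
Numerator = 114.3560
Denominator = 836
COP_x = 0.1368


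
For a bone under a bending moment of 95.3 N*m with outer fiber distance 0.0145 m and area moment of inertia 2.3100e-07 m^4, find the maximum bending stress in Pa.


sigma = M * c / I
sigma = 95.3 * 0.0145 / 2.3100e-07
M * c = 1.3819
sigma = 5.9820e+06


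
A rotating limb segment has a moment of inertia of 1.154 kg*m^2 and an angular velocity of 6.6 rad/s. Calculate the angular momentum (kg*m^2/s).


L = I * omega
L = 1.154 * 6.6
L = 7.6164


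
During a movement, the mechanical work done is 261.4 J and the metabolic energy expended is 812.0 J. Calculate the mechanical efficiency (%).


eta = (W_mech / E_meta) * 100
eta = (261.4 / 812.0) * 100
ratio = 0.3219
eta = 32.1921


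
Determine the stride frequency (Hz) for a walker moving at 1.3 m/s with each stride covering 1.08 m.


f = v / stride_length
f = 1.3 / 1.08
f = 1.2037


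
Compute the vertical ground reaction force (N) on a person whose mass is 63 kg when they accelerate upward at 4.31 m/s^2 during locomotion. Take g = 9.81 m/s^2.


GRF = m * (g + a)
GRF = 63 * (9.81 + 4.31)
GRF = 63 * 14.1200
GRF = 889.5600


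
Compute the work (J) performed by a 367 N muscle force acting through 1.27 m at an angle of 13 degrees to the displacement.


W = F * d * cos(theta)
theta = 13 deg = 0.2269 rad
cos(theta) = 0.9744
W = 367 * 1.27 * 0.9744
W = 454.1441


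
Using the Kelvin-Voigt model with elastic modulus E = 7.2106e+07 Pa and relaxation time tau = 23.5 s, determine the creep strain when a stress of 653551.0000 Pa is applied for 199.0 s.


epsilon(t) = (sigma/E) * (1 - exp(-t/tau))
sigma/E = 653551.0000 / 7.2106e+07 = 0.0091
exp(-t/tau) = exp(-199.0 / 23.5) = 2.1007e-04
epsilon = 0.0091 * (1 - 2.1007e-04)
epsilon = 0.0091


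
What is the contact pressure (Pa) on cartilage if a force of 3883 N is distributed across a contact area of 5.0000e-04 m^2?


P = F / A
P = 3883 / 5.0000e-04
P = 7.7660e+06


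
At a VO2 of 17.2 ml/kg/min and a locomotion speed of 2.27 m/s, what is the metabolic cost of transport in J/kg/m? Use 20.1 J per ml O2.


Power per kg = VO2 * 20.1 / 60
Power per kg = 17.2 * 20.1 / 60 = 5.7620 W/kg
Cost = power_per_kg / speed
Cost = 5.7620 / 2.27
Cost = 2.5383


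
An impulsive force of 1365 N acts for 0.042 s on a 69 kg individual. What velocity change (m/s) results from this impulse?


J = F * dt = 1365 * 0.042 = 57.3300 N*s
delta_v = J / m
delta_v = 57.3300 / 69
delta_v = 0.8309


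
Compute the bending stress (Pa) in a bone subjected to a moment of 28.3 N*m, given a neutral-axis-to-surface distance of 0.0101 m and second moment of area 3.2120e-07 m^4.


sigma = M * c / I
sigma = 28.3 * 0.0101 / 3.2120e-07
M * c = 0.2858
sigma = 889881.6936


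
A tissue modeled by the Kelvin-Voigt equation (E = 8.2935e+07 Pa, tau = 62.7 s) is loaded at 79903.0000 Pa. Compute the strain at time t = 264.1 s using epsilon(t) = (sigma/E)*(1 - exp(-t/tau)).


epsilon(t) = (sigma/E) * (1 - exp(-t/tau))
sigma/E = 79903.0000 / 8.2935e+07 = 9.6344e-04
exp(-t/tau) = exp(-264.1 / 62.7) = 0.0148
epsilon = 9.6344e-04 * (1 - 0.0148)
epsilon = 9.4917e-04


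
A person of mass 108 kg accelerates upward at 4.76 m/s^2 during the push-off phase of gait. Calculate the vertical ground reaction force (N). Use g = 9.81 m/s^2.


GRF = m * (g + a)
GRF = 108 * (9.81 + 4.76)
GRF = 108 * 14.5700
GRF = 1573.5600


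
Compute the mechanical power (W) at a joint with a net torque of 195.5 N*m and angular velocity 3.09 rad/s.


P = M * omega
P = 195.5 * 3.09
P = 604.0950


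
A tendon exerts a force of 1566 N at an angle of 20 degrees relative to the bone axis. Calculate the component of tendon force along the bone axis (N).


F_eff = F_tendon * cos(theta)
theta = 20 deg = 0.3491 rad
cos(theta) = 0.9397
F_eff = 1566 * 0.9397
F_eff = 1471.5586


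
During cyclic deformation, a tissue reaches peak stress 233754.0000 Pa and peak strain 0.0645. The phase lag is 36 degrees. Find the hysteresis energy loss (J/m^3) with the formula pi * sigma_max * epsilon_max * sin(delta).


E_loss = pi * sigma_max * epsilon_max * sin(delta)
delta = 36 deg = 0.6283 rad
sin(delta) = 0.5878
E_loss = pi * 233754.0000 * 0.0645 * 0.5878
E_loss = 27841.1599


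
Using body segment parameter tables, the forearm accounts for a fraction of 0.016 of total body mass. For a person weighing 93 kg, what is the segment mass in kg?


m_segment = body_mass * fraction
m_segment = 93 * 0.016
m_segment = 1.4880


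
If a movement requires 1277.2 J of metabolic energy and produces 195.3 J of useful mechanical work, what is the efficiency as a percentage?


eta = (W_mech / E_meta) * 100
eta = (195.3 / 1277.2) * 100
ratio = 0.1529
eta = 15.2913


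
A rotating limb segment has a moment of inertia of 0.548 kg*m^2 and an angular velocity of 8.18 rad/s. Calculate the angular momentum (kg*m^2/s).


L = I * omega
L = 0.548 * 8.18
L = 4.4826


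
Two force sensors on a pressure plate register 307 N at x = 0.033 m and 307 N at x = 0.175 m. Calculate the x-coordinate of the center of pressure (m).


COP_x = (F1*x1 + F2*x2) / (F1 + F2)
COP_x = (307*0.033 + 307*0.175) / (307 + 307)
Numerator = 63.8560
Denominator = 614
COP_x = 0.1040


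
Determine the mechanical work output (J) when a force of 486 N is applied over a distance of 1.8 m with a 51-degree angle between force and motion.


W = F * d * cos(theta)
theta = 51 deg = 0.8901 rad
cos(theta) = 0.6293
W = 486 * 1.8 * 0.6293
W = 550.5295


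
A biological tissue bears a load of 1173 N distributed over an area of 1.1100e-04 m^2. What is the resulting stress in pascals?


stress = F / A
stress = 1173 / 1.1100e-04
stress = 1.0568e+07


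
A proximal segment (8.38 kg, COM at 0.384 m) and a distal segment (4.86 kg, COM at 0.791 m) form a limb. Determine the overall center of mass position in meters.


COM = (m1*x1 + m2*x2) / (m1 + m2)
COM = (8.38*0.384 + 4.86*0.791) / (8.38 + 4.86)
Numerator = 7.0622
Denominator = 13.2400
COM = 0.5334


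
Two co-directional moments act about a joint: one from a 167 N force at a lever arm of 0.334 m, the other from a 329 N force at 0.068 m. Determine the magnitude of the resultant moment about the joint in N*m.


M = F1 * d1 + F2 * d2
M = 167 * 0.334 + 329 * 0.068
M = 55.7780 + 22.3720
M = 78.1500


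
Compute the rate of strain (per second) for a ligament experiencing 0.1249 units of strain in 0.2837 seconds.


strain_rate = delta_strain / delta_t
strain_rate = 0.1249 / 0.2837
strain_rate = 0.4403


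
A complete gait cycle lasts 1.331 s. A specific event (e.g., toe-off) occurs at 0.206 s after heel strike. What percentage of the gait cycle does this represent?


pct = (event_time / cycle_time) * 100
pct = (0.206 / 1.331) * 100
ratio = 0.1548
pct = 15.4771


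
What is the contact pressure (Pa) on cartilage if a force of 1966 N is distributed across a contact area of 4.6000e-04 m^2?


P = F / A
P = 1966 / 4.6000e-04
P = 4.2739e+06


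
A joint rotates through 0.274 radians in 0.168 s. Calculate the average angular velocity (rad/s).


omega = delta_theta / delta_t
omega = 0.274 / 0.168
omega = 1.6310


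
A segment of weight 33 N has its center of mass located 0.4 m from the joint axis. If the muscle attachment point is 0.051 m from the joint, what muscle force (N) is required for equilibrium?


F_muscle = W * d_load / d_muscle
F_muscle = 33 * 0.4 / 0.051
Numerator = 13.2000
F_muscle = 258.8235


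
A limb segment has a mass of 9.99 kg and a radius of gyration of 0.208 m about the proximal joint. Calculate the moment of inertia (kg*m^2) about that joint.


I = m * k^2
I = 9.99 * 0.208^2
k^2 = 0.0433
I = 0.4322


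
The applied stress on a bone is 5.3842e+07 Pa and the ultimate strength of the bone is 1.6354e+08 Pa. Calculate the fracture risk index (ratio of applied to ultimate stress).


FRI = applied / ultimate
FRI = 5.3842e+07 / 1.6354e+08
FRI = 0.3292


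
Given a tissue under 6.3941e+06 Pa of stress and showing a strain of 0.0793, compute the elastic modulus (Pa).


E = stress / strain
E = 6.3941e+06 / 0.0793
E = 8.0632e+07


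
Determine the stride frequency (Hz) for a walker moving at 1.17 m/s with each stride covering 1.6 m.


f = v / stride_length
f = 1.17 / 1.6
f = 0.7312


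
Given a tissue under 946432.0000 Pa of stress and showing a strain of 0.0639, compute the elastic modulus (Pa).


E = stress / strain
E = 946432.0000 / 0.0639
E = 1.4811e+07


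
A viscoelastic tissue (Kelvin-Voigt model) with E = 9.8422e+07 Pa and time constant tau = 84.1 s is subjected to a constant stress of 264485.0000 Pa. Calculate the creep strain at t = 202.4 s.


epsilon(t) = (sigma/E) * (1 - exp(-t/tau))
sigma/E = 264485.0000 / 9.8422e+07 = 0.0027
exp(-t/tau) = exp(-202.4 / 84.1) = 0.0901
epsilon = 0.0027 * (1 - 0.0901)
epsilon = 0.0024


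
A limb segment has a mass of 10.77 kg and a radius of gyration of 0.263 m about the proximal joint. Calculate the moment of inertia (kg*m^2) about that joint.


I = m * k^2
I = 10.77 * 0.263^2
k^2 = 0.0692
I = 0.7450


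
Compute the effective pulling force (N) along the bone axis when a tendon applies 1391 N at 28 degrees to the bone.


F_eff = F_tendon * cos(theta)
theta = 28 deg = 0.4887 rad
cos(theta) = 0.8829
F_eff = 1391 * 0.8829
F_eff = 1228.1801


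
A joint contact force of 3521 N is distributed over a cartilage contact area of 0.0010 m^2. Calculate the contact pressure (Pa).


P = F / A
P = 3521 / 0.0010
P = 3.5210e+06


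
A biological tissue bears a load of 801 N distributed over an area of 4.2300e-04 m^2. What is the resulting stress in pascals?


stress = F / A
stress = 801 / 4.2300e-04
stress = 1.8936e+06


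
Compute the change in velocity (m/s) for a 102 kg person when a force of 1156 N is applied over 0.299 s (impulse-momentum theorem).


J = F * dt = 1156 * 0.299 = 345.6440 N*s
delta_v = J / m
delta_v = 345.6440 / 102
delta_v = 3.3887


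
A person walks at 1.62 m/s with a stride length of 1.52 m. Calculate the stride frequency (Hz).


f = v / stride_length
f = 1.62 / 1.52
f = 1.0658


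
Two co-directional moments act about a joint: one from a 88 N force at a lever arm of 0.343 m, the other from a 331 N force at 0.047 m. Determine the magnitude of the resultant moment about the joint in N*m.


M = F1 * d1 + F2 * d2
M = 88 * 0.343 + 331 * 0.047
M = 30.1840 + 15.5570
M = 45.7410


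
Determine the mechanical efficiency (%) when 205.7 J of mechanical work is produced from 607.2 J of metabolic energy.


eta = (W_mech / E_meta) * 100
eta = (205.7 / 607.2) * 100
ratio = 0.3388
eta = 33.8768


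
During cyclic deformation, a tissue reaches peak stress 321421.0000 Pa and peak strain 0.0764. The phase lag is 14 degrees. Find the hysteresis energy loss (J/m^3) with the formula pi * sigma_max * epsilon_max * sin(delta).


E_loss = pi * sigma_max * epsilon_max * sin(delta)
delta = 14 deg = 0.2443 rad
sin(delta) = 0.2419
E_loss = pi * 321421.0000 * 0.0764 * 0.2419
E_loss = 18663.4813


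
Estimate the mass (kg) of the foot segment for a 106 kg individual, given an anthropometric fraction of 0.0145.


m_segment = body_mass * fraction
m_segment = 106 * 0.0145
m_segment = 1.5370


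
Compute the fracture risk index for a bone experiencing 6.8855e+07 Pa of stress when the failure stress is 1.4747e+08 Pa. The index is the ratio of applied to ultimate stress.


FRI = applied / ultimate
FRI = 6.8855e+07 / 1.4747e+08
FRI = 0.4669


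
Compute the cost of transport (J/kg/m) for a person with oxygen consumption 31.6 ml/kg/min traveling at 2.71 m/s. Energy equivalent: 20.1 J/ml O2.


Power per kg = VO2 * 20.1 / 60
Power per kg = 31.6 * 20.1 / 60 = 10.5860 W/kg
Cost = power_per_kg / speed
Cost = 10.5860 / 2.71
Cost = 3.9063


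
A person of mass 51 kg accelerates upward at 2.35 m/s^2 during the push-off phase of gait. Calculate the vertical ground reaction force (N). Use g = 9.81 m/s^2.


GRF = m * (g + a)
GRF = 51 * (9.81 + 2.35)
GRF = 51 * 12.1600
GRF = 620.1600


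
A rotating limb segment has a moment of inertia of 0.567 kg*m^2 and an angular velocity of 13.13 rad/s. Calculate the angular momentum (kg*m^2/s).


L = I * omega
L = 0.567 * 13.13
L = 7.4447


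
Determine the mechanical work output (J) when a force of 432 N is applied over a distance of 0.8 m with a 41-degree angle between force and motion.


W = F * d * cos(theta)
theta = 41 deg = 0.7156 rad
cos(theta) = 0.7547
W = 432 * 0.8 * 0.7547
W = 260.8276


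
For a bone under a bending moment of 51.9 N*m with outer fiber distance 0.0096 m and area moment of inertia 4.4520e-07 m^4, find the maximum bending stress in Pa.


sigma = M * c / I
sigma = 51.9 * 0.0096 / 4.4520e-07
M * c = 0.4982
sigma = 1.1191e+06


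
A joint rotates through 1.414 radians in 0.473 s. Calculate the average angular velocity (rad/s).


omega = delta_theta / delta_t
omega = 1.414 / 0.473
omega = 2.9894


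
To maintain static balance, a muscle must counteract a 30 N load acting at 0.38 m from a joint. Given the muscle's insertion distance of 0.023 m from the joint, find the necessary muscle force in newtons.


F_muscle = W * d_load / d_muscle
F_muscle = 30 * 0.38 / 0.023
Numerator = 11.4000
F_muscle = 495.6522


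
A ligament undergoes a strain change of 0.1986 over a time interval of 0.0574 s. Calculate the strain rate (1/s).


strain_rate = delta_strain / delta_t
strain_rate = 0.1986 / 0.0574
strain_rate = 3.4599


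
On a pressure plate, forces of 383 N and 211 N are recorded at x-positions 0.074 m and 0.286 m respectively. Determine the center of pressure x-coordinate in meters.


COP_x = (F1*x1 + F2*x2) / (F1 + F2)
COP_x = (383*0.074 + 211*0.286) / (383 + 211)
Numerator = 88.6880
Denominator = 594
COP_x = 0.1493


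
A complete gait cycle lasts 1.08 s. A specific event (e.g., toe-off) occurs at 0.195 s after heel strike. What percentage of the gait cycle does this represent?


pct = (event_time / cycle_time) * 100
pct = (0.195 / 1.08) * 100
ratio = 0.1806
pct = 18.0556


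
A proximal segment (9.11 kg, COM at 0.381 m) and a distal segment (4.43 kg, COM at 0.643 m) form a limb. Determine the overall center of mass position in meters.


COM = (m1*x1 + m2*x2) / (m1 + m2)
COM = (9.11*0.381 + 4.43*0.643) / (9.11 + 4.43)
Numerator = 6.3194
Denominator = 13.5400
COM = 0.4667


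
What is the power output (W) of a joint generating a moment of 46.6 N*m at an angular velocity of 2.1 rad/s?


P = M * omega
P = 46.6 * 2.1
P = 97.8600


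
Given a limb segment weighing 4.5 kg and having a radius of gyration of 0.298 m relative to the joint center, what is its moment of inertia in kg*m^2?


I = m * k^2
I = 4.5 * 0.298^2
k^2 = 0.0888
I = 0.3996


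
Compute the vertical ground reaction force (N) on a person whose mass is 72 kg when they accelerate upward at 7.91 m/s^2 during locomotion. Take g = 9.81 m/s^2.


GRF = m * (g + a)
GRF = 72 * (9.81 + 7.91)
GRF = 72 * 17.7200
GRF = 1275.8400


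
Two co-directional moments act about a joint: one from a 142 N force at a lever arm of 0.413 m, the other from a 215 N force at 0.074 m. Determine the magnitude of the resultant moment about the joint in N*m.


M = F1 * d1 + F2 * d2
M = 142 * 0.413 + 215 * 0.074
M = 58.6460 + 15.9100
M = 74.5560


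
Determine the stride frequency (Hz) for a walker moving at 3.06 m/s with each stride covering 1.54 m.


f = v / stride_length
f = 3.06 / 1.54
f = 1.9870


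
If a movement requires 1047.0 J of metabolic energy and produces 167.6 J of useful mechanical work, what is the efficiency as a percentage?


eta = (W_mech / E_meta) * 100
eta = (167.6 / 1047.0) * 100
ratio = 0.1601
eta = 16.0076


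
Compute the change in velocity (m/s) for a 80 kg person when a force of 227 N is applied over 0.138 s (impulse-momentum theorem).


J = F * dt = 227 * 0.138 = 31.3260 N*s
delta_v = J / m
delta_v = 31.3260 / 80
delta_v = 0.3916


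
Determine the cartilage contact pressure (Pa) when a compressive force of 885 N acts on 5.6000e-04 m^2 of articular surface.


P = F / A
P = 885 / 5.6000e-04
P = 1.5804e+06


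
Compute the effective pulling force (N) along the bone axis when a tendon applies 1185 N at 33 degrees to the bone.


F_eff = F_tendon * cos(theta)
theta = 33 deg = 0.5760 rad
cos(theta) = 0.8387
F_eff = 1185 * 0.8387
F_eff = 993.8246


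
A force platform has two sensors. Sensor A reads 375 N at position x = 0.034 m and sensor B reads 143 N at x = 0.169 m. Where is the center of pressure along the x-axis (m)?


COP_x = (F1*x1 + F2*x2) / (F1 + F2)
COP_x = (375*0.034 + 143*0.169) / (375 + 143)
Numerator = 36.9170
Denominator = 518
COP_x = 0.0713


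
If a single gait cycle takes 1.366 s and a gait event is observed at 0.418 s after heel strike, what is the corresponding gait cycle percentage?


pct = (event_time / cycle_time) * 100
pct = (0.418 / 1.366) * 100
ratio = 0.3060
pct = 30.6003


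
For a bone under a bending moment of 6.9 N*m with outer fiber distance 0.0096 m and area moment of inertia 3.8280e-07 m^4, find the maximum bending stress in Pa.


sigma = M * c / I
sigma = 6.9 * 0.0096 / 3.8280e-07
M * c = 0.0662
sigma = 173040.7524


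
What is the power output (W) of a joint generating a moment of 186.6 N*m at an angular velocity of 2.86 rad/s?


P = M * omega
P = 186.6 * 2.86
P = 533.6760


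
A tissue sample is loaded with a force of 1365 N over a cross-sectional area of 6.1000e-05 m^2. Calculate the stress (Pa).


stress = F / A
stress = 1365 / 6.1000e-05
stress = 2.2377e+07


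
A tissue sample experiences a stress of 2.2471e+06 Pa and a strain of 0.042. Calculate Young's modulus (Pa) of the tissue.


E = stress / strain
E = 2.2471e+06 / 0.042
E = 5.3502e+07


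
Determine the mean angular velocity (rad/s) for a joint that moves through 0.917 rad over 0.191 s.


omega = delta_theta / delta_t
omega = 0.917 / 0.191
omega = 4.8010


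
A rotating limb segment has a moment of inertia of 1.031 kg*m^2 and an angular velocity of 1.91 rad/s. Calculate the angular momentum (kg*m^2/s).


L = I * omega
L = 1.031 * 1.91
L = 1.9692


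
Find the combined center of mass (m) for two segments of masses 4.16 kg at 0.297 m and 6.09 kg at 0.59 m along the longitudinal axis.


COM = (m1*x1 + m2*x2) / (m1 + m2)
COM = (4.16*0.297 + 6.09*0.59) / (4.16 + 6.09)
Numerator = 4.8286
Denominator = 10.2500
COM = 0.4711


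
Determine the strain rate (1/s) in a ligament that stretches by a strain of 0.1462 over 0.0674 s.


strain_rate = delta_strain / delta_t
strain_rate = 0.1462 / 0.0674
strain_rate = 2.1691


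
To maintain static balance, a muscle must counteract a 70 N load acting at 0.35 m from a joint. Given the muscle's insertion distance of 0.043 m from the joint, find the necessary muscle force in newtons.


F_muscle = W * d_load / d_muscle
F_muscle = 70 * 0.35 / 0.043
Numerator = 24.5000
F_muscle = 569.7674


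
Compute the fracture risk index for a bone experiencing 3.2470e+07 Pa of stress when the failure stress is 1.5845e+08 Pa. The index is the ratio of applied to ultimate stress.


FRI = applied / ultimate
FRI = 3.2470e+07 / 1.5845e+08
FRI = 0.2049


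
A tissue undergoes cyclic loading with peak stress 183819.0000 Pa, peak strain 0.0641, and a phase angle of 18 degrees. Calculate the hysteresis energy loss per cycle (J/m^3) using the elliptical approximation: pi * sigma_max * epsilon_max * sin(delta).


E_loss = pi * sigma_max * epsilon_max * sin(delta)
delta = 18 deg = 0.3142 rad
sin(delta) = 0.3090
E_loss = pi * 183819.0000 * 0.0641 * 0.3090
E_loss = 11438.8052


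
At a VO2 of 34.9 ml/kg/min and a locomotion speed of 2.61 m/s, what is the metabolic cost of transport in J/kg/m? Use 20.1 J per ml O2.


Power per kg = VO2 * 20.1 / 60
Power per kg = 34.9 * 20.1 / 60 = 11.6915 W/kg
Cost = power_per_kg / speed
Cost = 11.6915 / 2.61
Cost = 4.4795


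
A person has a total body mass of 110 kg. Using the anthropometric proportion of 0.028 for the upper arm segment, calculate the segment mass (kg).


m_segment = body_mass * fraction
m_segment = 110 * 0.028
m_segment = 3.0800


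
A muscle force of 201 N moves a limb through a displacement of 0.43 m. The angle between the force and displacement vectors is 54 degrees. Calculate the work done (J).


W = F * d * cos(theta)
theta = 54 deg = 0.9425 rad
cos(theta) = 0.5878
W = 201 * 0.43 * 0.5878
W = 50.8023


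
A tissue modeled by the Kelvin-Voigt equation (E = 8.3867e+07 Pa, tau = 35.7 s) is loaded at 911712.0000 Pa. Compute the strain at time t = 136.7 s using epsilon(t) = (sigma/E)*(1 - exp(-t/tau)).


epsilon(t) = (sigma/E) * (1 - exp(-t/tau))
sigma/E = 911712.0000 / 8.3867e+07 = 0.0109
exp(-t/tau) = exp(-136.7 / 35.7) = 0.0217
epsilon = 0.0109 * (1 - 0.0217)
epsilon = 0.0106


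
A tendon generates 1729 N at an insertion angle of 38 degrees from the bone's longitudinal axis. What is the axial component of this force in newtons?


F_eff = F_tendon * cos(theta)
theta = 38 deg = 0.6632 rad
cos(theta) = 0.7880
F_eff = 1729 * 0.7880
F_eff = 1362.4706


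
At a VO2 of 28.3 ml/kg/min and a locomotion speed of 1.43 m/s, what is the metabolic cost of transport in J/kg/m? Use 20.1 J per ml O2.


Power per kg = VO2 * 20.1 / 60
Power per kg = 28.3 * 20.1 / 60 = 9.4805 W/kg
Cost = power_per_kg / speed
Cost = 9.4805 / 1.43
Cost = 6.6297


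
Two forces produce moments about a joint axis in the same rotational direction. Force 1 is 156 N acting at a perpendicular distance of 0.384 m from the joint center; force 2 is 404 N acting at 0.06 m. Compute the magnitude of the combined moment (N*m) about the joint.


M = F1 * d1 + F2 * d2
M = 156 * 0.384 + 404 * 0.06
M = 59.9040 + 24.2400
M = 84.1440


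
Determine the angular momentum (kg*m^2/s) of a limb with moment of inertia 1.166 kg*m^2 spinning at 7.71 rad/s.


L = I * omega
L = 1.166 * 7.71
L = 8.9899


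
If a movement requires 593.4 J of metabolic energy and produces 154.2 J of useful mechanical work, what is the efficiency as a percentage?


eta = (W_mech / E_meta) * 100
eta = (154.2 / 593.4) * 100
ratio = 0.2599
eta = 25.9858


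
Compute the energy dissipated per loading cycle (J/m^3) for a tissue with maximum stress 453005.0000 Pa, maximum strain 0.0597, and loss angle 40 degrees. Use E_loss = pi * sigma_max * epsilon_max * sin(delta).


E_loss = pi * sigma_max * epsilon_max * sin(delta)
delta = 40 deg = 0.6981 rad
sin(delta) = 0.6428
E_loss = pi * 453005.0000 * 0.0597 * 0.6428
E_loss = 54612.8318
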